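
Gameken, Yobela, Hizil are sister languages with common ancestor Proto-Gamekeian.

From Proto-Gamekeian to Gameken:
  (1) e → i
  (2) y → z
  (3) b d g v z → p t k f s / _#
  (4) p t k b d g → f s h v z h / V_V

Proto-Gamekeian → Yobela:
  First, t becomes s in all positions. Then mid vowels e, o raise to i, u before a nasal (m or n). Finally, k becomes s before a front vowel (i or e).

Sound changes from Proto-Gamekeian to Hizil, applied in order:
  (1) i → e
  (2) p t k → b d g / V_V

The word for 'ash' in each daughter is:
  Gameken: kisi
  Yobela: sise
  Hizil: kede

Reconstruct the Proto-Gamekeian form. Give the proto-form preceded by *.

*kite

Position 1: Gameken has k, Yobela has s, Hizil has k. Hizil preserves k here (none of its changes turn any other segment into k), so the proto-segment is *k.
Position 2: Gameken has i, Yobela has i, Hizil has e. Taking the neighbouring segments as reconstructed: Gameken i could go back to *e or *i; Yobela i can only go back to *i; Hizil e could go back to *e or *i — the one source consistent with every daughter is *i.
Position 3: Gameken has s, Yobela has s, Hizil has d. Taking the neighbouring segments as reconstructed: Gameken s could go back to *t or *s; Yobela s could go back to *t or *k or *s; Hizil d could go back to *t or *d — the one source consistent with every daughter is *t.
Continuing position by position gives *kite; check it forward:
Gameken: *kite > kiti > kisi  (by vowel merger, intervocalic lenition)
Yobela: *kite > kise > sise  (by unconditioned shift, palatalisation)
Hizil: *kite
  kite → kete   [vowel merger]
  kete → kede   [intervocalic voicing]
  giving Hizil kede.
Only *kite yields all of Gameken kisi, Yobela sise, Hizil kede.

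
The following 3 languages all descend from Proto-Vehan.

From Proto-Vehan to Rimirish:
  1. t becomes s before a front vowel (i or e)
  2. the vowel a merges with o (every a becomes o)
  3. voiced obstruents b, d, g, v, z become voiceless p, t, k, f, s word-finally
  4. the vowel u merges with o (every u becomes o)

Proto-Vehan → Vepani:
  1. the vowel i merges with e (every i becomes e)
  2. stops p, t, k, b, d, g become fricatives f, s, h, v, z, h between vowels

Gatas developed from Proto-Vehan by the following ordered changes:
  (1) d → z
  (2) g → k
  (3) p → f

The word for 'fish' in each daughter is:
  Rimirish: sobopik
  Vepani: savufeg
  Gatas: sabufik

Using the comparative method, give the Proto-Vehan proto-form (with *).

Position 3: Rimirish has b, Vepani has v, Gatas has b. Rimirish preserves b here (none of its changes turn any other segment into b), so the proto-segment is *b.
Position 2: Rimirish has o, Vepani has a, Gatas has a. Vepani preserves a here (none of its changes turn any other segment into a), so the proto-segment is *a.
This points to *sabupig. Verify forward in each daughter:
Rimirish: *sabupig > sobupig > sobupik > sobopik  (by vowel merger, final devoicing, vowel merger)
Vepani: *sabupig
  sabupig → sabupeg   [vowel merger]
  sabupeg → savufeg   [intervocalic lenition]
  giving Vepani savufeg.
Gatas: *sabupig
  sabupig (rule 1 does not apply)
  sabupig → sabupik   [unconditioned shift]
  sabupik → sabufik   [unconditioned shift]
  giving Gatas sabufik.
Only *sabupig yields all of Rimirish sobopik, Vepani savufeg, Gatas sabufik.

*sabupig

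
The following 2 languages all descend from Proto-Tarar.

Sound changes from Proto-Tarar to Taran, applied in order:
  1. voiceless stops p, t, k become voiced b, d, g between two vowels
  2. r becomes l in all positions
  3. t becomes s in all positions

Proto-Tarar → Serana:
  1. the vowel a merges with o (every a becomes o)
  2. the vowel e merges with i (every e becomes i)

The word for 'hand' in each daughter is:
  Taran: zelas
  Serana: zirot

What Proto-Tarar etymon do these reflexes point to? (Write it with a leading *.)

Position 3: Taran has l, Serana has r. Serana preserves r here (none of its changes turn any other segment into r), so the proto-segment is *r.
Position 5: Taran has s, Serana has t. Serana preserves t here (none of its changes turn any other segment into t), so the proto-segment is *t.
This points to *zerat. Verify forward in each daughter:
Taran: start from *zerat.
  rule 1: no change — zerat
  rule 2 (unconditioned shift): zerat → zelat
  rule 3 (unconditioned shift): zelat → zelas
  ⇒ Taran zelas
Serana: *zerat > zerot > zirot  (by vowel merger, vowel merger)
No other proto-form is consistent with every reflex, so the reconstruction is *zerat.

*zerat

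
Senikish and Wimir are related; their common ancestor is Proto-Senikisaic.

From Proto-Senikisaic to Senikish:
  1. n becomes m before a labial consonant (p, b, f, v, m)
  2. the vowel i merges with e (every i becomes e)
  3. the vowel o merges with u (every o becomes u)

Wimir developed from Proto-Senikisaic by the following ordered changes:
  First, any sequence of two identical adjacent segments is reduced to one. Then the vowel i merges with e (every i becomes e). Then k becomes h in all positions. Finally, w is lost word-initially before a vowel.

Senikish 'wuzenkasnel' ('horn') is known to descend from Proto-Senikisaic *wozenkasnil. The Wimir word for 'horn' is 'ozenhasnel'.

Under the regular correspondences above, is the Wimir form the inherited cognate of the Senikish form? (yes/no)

yes

Derive the expected Wimir reflex of *wozenkasnil:
Wimir: *wozenkasnil
  wozenkasnil (rule 1 does not apply)
  wozenkasnil → wozenkasnel   [vowel merger]
  wozenkasnel → wozenhasnel   [unconditioned shift]
  wozenhasnel → ozenhasnel   [glide loss]
  giving Wimir ozenhasnel.
Wimir 'ozenhasnel' matches the regular reflex exactly, so the pair is cognate.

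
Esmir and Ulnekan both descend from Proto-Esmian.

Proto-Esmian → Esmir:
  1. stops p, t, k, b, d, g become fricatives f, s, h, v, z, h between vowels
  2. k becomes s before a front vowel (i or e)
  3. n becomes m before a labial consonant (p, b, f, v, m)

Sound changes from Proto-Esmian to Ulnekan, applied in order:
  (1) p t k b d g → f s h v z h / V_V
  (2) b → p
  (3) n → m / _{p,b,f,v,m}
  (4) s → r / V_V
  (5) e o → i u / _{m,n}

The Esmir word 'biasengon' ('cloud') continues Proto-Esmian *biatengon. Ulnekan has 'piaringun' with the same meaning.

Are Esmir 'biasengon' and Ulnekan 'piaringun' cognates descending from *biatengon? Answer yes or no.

Derive the expected Ulnekan reflex of *biatengon:
Ulnekan: *biatengon
  biatengon → biasengon   [intervocalic lenition]
  biasengon → piasengon   [unconditioned shift]
  piasengon (rule 3 does not apply)
  piasengon → piarengon   [rhotacism]
  piarengon → piaringun   [pre-nasal raising]
  giving Ulnekan piaringun.
Ulnekan 'piaringun' matches the regular reflex exactly, so the pair is cognate.

yes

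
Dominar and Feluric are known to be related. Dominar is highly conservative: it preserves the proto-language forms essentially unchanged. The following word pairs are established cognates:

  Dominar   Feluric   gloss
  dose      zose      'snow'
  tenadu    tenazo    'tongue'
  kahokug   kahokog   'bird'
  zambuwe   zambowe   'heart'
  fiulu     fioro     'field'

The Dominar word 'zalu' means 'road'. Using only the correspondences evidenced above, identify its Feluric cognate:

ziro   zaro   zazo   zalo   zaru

zaro

fiulu ~ fioro — Dominar l corresponds to Feluric r between vowels (before a back vowel).
tenadu ~ tenazo, fiulu ~ fioro — Dominar u corresponds to Feluric o word-finally.
Applying these to Dominar 'zalu':
  zalu → zaru   (l→r between vowels (before a back vowel))
  zaru → zaro   (u→o word-finally)
So the Feluric cognate is 'zaro'.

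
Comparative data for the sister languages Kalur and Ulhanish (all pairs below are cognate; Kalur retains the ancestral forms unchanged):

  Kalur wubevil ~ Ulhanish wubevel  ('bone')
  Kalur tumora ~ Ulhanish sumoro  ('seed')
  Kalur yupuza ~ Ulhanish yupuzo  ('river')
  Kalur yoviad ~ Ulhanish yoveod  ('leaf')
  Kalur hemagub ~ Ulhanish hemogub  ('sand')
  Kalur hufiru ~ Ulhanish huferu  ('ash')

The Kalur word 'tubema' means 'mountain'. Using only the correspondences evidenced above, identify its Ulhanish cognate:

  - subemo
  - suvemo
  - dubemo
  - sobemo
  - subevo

subemo

tumora ~ sumoro — Kalur t corresponds to Ulhanish s word-initially before a back vowel.
tumora ~ sumoro, yupuza ~ yupuzo — Kalur a corresponds to Ulhanish o word-finally.
Applying these to Kalur 'tubema':
  tubema → subema   (t→s word-initially before a back vowel)
  subema → subemo   (a→o word-finally)
So the Ulhanish cognate is 'subemo'.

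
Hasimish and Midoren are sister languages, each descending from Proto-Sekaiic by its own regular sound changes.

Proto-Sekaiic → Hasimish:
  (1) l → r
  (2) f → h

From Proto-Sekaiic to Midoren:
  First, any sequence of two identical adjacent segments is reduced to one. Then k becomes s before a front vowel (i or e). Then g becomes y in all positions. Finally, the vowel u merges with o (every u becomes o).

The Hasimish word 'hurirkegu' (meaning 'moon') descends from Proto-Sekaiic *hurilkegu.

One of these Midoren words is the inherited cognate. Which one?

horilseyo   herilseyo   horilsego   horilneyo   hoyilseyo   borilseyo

horilseyo

Midoren: *hurilkegu > hurilsegu > hurilseyu > horilseyo  (by palatalisation, unconditioned shift, vowel merger)
The other candidates each miss or misapply at least one Midoren change.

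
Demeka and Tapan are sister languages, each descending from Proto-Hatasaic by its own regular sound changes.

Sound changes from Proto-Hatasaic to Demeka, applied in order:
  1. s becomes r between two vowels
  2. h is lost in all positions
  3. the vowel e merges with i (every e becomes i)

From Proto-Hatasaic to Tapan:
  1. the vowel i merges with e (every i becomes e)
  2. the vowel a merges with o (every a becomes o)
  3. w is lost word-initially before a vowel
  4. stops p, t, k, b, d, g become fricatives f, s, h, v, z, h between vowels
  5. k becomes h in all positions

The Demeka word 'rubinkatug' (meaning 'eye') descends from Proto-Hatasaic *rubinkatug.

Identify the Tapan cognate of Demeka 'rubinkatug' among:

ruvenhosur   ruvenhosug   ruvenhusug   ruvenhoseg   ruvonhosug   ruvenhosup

ruvenhosug

Tapan: *rubinkatug
  rubinkatug → rubenkatug   [vowel merger]
  rubenkatug → rubenkotug   [vowel merger]
  rubenkotug (rule 3 does not apply)
  rubenkotug → ruvenkosug   [intervocalic lenition]
  ruvenkosug → ruvenhosug   [unconditioned shift]
  giving Tapan ruvenhosug.
The other candidates each miss or misapply at least one Tapan change.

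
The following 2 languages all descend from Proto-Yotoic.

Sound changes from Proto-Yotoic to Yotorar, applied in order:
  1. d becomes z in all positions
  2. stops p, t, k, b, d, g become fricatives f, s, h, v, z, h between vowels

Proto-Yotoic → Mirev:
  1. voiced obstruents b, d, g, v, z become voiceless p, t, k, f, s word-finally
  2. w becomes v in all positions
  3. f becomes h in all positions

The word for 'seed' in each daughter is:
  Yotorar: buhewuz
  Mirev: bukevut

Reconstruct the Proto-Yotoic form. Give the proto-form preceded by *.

Position 3: Yotorar has h, Mirev has k. Taking the neighbouring segments as reconstructed: Yotorar h could go back to *k or *g or *h; Mirev k can only go back to *k — the one source consistent with every daughter is *k.
Position 5: Yotorar has w, Mirev has v. Yotorar preserves w here (none of its changes turn any other segment into w), so the proto-segment is *w.
Position 7: Yotorar has z, Mirev has t. Taking the neighbouring segments as reconstructed: Yotorar z could go back to *d or *z; Mirev t could go back to *t or *d — the one source consistent with every daughter is *d.
Continuing position by position gives *bukewud; check it forward:
Yotorar: *bukewud > bukewuz > buhewuz  (by unconditioned shift, intervocalic lenition)
Mirev: *bukewud
  bukewud → bukewut   [final devoicing]
  bukewut → bukevut   [unconditioned shift]
  bukevut (rule 3 does not apply)
  giving Mirev bukevut.
Only *bukewud yields all of Yotorar buhewuz, Mirev bukevut.

*bukewud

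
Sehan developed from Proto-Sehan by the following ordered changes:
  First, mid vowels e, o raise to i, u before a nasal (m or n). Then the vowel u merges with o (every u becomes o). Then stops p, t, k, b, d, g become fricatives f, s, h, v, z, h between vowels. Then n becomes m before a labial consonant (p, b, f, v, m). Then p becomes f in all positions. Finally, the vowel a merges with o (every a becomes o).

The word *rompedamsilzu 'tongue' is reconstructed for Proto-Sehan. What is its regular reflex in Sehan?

Sehan: *rompedamsilzu
  rompedamsilzu → rumpedamsilzu   [pre-nasal raising]
  rumpedamsilzu → rompedamsilzo   [vowel merger]
  rompedamsilzo → rompezamsilzo   [intervocalic lenition]
  rompezamsilzo (rule 4 does not apply)
  rompezamsilzo → romfezamsilzo   [unconditioned shift]
  romfezamsilzo → romfezomsilzo   [vowel merger]
  giving Sehan romfezomsilzo.

romfezomsilzo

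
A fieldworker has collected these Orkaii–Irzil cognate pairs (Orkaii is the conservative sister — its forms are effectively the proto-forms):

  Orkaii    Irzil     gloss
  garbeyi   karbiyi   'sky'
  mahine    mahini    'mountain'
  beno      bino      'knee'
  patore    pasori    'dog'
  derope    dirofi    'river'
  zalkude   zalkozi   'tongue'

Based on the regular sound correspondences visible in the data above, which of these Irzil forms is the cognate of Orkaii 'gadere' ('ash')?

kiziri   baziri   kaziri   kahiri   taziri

kaziri

garbeyi ~ karbiyi — Orkaii g corresponds to Irzil k word-initially before a back vowel.
zalkude ~ zalkozi — Orkaii d corresponds to Irzil z between vowels (before a front vowel).
derope ~ dirofi — Orkaii e corresponds to Irzil i after a consonant, before r.
mahine ~ mahini, patore ~ pasori — Orkaii e corresponds to Irzil i word-finally.
Applying these to Orkaii 'gadere':
  gadere → kadere   (g→k word-initially before a back vowel)
  kadere → kazere   (d→z between vowels (before a front vowel))
  kazere → kazire   (e→i after a consonant, before r)
  kazire → kaziri   (e→i word-finally)
So the Irzil cognate is 'kaziri'.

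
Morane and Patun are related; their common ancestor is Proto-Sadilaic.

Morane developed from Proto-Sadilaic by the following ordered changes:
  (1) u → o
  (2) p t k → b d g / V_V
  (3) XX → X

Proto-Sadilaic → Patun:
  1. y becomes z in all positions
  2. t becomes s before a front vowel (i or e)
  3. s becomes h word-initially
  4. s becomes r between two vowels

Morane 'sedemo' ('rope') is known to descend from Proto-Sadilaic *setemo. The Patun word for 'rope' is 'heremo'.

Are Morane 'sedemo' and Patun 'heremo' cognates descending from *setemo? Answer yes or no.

yes

Derive the expected Patun reflex of *setemo:
Patun: start from *setemo.
  rule 1: no change — setemo
  rule 2 (palatalisation): setemo → sesemo
  rule 3 (debuccalisation): sesemo → hesemo
  rule 4 (rhotacism): hesemo → heremo
  ⇒ Patun heremo
Patun 'heremo' matches the regular reflex exactly, so the pair is cognate.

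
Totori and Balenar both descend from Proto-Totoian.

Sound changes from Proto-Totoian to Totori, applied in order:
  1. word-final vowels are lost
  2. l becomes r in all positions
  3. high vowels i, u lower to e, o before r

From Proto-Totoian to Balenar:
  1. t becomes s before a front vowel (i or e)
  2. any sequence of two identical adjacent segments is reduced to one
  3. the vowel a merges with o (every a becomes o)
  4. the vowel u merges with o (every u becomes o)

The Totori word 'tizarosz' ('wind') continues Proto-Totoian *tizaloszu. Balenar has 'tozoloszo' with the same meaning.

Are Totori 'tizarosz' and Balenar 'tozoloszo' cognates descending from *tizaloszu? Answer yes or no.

no

Derive the expected Balenar reflex of *tizaloszu:
Balenar: start from *tizaloszu.
  rule 1 (palatalisation): tizaloszu → sizaloszu
  rule 2: no change — sizaloszu
  rule 3 (vowel merger): sizaloszu → sizoloszu
  rule 4 (vowel merger): sizoloszu → sizoloszo
  ⇒ Balenar sizoloszo
The regular Balenar reflex would be 'sizoloszo', but the attested form is 'tozoloszo'. The correspondence is irregular, so they are not cognates (the Balenar form has a different source).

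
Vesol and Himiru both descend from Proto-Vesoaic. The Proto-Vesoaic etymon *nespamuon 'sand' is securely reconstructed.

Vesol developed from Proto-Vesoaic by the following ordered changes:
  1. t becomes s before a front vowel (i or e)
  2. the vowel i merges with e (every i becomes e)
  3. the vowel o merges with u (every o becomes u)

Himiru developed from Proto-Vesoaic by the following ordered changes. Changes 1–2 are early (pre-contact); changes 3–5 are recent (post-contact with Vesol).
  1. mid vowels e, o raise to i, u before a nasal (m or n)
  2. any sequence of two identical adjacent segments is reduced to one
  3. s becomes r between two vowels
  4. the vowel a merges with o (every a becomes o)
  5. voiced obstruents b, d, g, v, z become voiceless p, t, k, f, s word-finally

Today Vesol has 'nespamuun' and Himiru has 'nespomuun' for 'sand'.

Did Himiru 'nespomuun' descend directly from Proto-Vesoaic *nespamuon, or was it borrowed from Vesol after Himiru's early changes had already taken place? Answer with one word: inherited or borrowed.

borrowed

If inherited, *nespamuon would pass through all of Himiru's changes:
Himiru: *nespamuon > nespamuun > nespamun > nespomun  (by pre-nasal raising, degemination, vowel merger)
If borrowed from Vesol 'nespamuun' after the early changes, it would undergo only the recent ones:
  rule 3 (rhotacism): no change (nespamuun)
  rule 4 (vowel merger): nespamuun → nespomuun
  rule 5 (final devoicing): no change (nespomuun)
  ⇒ as a loan: nespomuun
Himiru 'nespomuun' matches the loan outcome 'nespomuun', not the inherited 'nespomun' — it skipped the early Himiru changes, so it was borrowed from Vesol.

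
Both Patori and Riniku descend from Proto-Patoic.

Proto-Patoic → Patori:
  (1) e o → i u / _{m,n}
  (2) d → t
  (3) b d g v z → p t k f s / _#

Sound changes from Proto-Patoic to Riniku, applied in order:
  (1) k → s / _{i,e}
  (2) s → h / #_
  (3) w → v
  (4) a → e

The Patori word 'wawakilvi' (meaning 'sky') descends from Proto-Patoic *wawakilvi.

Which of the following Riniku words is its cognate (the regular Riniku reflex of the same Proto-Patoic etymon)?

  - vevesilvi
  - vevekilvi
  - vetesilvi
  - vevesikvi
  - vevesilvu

Riniku: start from *wawakilvi.
  rule 1 (palatalisation): wawakilvi → wawasilvi
  rule 2: no change — wawasilvi
  rule 3 (unconditioned shift): wawasilvi → vavasilvi
  rule 4 (vowel merger): vavasilvi → vevesilvi
  ⇒ Riniku vevesilvi

vevesilvi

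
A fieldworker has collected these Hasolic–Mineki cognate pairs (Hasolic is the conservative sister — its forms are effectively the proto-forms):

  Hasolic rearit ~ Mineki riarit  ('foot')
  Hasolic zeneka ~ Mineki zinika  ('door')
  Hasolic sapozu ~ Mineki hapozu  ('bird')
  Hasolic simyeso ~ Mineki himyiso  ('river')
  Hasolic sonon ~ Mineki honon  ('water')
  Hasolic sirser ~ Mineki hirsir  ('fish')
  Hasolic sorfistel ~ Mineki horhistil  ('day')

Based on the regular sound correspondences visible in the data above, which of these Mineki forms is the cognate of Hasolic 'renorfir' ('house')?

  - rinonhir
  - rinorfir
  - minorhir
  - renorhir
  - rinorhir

rinorhir

zeneka ~ zinika — Hasolic e corresponds to Mineki i after a consonant, before a nasal.
sorfistel ~ horhistil — Hasolic f corresponds to Mineki h after a consonant, before a front vowel.
Applying these to Hasolic 'renorfir':
  renorfir → rinorfir   (e→i after a consonant, before a nasal)
  rinorfir → rinorhir   (f→h after a consonant, before a front vowel)
So the Mineki cognate is 'rinorhir'.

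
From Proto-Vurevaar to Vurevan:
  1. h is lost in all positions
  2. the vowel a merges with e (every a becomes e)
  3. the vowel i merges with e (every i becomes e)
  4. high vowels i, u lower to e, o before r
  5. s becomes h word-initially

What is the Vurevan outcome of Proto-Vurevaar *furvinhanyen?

Vurevan: *furvinhanyen > furvinanyen > furvinenyen > furvenenyen > forvenenyen  (by h-loss, vowel merger, vowel merger, pre-rhotic lowering)

forvenenyen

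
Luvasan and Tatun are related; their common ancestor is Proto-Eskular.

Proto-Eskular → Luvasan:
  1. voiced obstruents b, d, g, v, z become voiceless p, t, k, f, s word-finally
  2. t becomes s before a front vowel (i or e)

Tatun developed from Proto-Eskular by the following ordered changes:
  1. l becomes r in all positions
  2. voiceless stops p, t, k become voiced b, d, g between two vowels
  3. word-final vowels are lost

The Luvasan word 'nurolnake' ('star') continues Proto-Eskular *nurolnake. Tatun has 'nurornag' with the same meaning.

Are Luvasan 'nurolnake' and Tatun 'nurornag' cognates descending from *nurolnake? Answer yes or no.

Derive the expected Tatun reflex of *nurolnake:
Tatun: *nurolnake
  nurolnake → nurornake   [unconditioned shift]
  nurornake → nurornage   [intervocalic voicing]
  nurornage → nurornag   [apocope]
  giving Tatun nurornag.
Tatun 'nurornag' matches the regular reflex exactly, so the pair is cognate.

yes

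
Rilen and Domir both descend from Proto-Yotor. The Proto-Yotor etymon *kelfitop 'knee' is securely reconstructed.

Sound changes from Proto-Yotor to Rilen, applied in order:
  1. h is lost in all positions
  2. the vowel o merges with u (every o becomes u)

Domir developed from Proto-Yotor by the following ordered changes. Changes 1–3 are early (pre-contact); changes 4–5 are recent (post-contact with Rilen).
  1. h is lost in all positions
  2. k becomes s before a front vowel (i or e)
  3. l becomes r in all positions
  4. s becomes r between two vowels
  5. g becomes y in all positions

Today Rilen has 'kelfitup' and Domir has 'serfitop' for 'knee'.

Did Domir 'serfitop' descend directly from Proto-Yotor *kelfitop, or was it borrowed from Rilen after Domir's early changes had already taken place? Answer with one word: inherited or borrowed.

inherited

If inherited, *kelfitop would pass through all of Domir's changes:
Domir: *kelfitop > selfitop > serfitop  (by palatalisation, unconditioned shift)
If borrowed from Rilen 'kelfitup' after the early changes, it would undergo only the recent ones:
  rule 4 (rhotacism): no change (kelfitup)
  rule 5 (unconditioned shift): no change (kelfitup)
  ⇒ as a loan: kelfitup
Domir 'serfitop' matches the inherited outcome exactly, so it is an inherited cognate, not a loan.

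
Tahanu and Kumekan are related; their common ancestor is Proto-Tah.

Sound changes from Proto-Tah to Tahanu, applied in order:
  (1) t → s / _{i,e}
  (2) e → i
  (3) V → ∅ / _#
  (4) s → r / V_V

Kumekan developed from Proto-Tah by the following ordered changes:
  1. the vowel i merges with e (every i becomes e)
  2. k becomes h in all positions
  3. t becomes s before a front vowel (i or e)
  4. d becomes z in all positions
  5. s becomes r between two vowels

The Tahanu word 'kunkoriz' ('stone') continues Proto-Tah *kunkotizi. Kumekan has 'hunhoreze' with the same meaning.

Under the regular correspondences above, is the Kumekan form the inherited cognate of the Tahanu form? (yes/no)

Derive the expected Kumekan reflex of *kunkotizi:
Kumekan: *kunkotizi > kunkoteze > hunhoteze > hunhoseze > hunhoreze  (by vowel merger, unconditioned shift, palatalisation, rhotacism)
Kumekan 'hunhoreze' matches the regular reflex exactly, so the pair is cognate.

yes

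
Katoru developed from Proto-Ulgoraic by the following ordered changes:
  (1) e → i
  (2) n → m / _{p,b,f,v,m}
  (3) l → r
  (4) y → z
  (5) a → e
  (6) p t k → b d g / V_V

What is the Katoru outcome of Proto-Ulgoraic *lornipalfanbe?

Katoru: start from *lornipalfanbe.
  rule 1 (vowel merger): lornipalfanbe → lornipalfanbi
  rule 2 (nasal place assimilation): lornipalfanbi → lornipalfambi
  rule 3 (unconditioned shift): lornipalfambi → rorniparfambi
  rule 4: no change — rorniparfambi
  rule 5 (vowel merger): rorniparfambi → rorniperfembi
  rule 6 (intervocalic voicing): rorniperfembi → rorniberfembi
  ⇒ Katoru rorniberfembi

rorniberfembi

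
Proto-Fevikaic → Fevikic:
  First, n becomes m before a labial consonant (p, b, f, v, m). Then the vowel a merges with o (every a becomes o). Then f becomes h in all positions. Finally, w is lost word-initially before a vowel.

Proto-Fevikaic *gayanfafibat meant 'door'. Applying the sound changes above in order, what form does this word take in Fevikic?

Fevikic: *gayanfafibat > gayamfafibat > goyomfofibot > goyomhohibot  (by nasal place assimilation, vowel merger, unconditioned shift)

goyomhohibot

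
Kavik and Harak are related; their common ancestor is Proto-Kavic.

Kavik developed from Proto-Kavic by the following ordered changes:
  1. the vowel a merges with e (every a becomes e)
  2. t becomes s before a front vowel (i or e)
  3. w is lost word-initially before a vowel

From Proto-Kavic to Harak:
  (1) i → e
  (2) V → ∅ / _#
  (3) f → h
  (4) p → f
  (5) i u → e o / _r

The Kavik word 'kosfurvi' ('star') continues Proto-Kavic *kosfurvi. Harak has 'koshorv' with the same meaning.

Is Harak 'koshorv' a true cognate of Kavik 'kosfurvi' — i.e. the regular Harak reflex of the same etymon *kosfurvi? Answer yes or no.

Derive the expected Harak reflex of *kosfurvi:
Harak: *kosfurvi
  kosfurvi → kosfurve   [vowel merger]
  kosfurve → kosfurv   [apocope]
  kosfurv → koshurv   [unconditioned shift]
  koshurv (rule 4 does not apply)
  koshurv → koshorv   [pre-rhotic lowering]
  giving Harak koshorv.
Harak 'koshorv' matches the regular reflex exactly, so the pair is cognate.

yes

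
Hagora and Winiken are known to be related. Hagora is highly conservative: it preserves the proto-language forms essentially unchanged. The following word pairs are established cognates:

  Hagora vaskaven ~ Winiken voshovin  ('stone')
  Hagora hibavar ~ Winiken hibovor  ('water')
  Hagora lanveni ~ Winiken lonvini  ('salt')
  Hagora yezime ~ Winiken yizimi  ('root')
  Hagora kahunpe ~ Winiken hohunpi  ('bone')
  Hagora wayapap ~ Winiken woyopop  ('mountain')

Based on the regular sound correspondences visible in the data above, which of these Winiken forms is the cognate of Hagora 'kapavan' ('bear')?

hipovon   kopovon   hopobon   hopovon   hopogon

hopovon

kahunpe ~ hohunpi — Hagora k corresponds to Winiken h word-initially before a back vowel.
wayapap ~ woyopop — Hagora a corresponds to Winiken o after a consonant, before a labial obstruent.
vaskaven ~ voshovin, hibavar ~ hibovor — Hagora a corresponds to Winiken o after a consonant, before a labial obstruent.
lanveni ~ lonvini — Hagora a corresponds to Winiken o after a consonant, before a nasal.
Applying these to Hagora 'kapavan':
  kapavan → hapavan   (k→h word-initially before a back vowel)
  hapavan → hopavan   (a→o after a consonant, before a labial obstruent)
  hopavan → hopovan   (a→o after a consonant, before a labial obstruent)
  hopovan → hopovon   (a→o after a consonant, before a nasal)
So the Winiken cognate is 'hopovon'.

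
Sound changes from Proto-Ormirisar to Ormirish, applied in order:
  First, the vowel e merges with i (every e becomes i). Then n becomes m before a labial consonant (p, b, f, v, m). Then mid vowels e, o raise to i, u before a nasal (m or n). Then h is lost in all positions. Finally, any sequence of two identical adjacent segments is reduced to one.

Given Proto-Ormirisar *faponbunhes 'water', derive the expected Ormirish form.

fapumbunis

Ormirish: *faponbunhes
  faponbunhes → faponbunhis   [vowel merger]
  faponbunhis → fapombunhis   [nasal place assimilation]
  fapombunhis → fapumbunhis   [pre-nasal raising]
  fapumbunhis → fapumbunis   [h-loss]
  fapumbunis (rule 5 does not apply)
  giving Ormirish fapumbunis.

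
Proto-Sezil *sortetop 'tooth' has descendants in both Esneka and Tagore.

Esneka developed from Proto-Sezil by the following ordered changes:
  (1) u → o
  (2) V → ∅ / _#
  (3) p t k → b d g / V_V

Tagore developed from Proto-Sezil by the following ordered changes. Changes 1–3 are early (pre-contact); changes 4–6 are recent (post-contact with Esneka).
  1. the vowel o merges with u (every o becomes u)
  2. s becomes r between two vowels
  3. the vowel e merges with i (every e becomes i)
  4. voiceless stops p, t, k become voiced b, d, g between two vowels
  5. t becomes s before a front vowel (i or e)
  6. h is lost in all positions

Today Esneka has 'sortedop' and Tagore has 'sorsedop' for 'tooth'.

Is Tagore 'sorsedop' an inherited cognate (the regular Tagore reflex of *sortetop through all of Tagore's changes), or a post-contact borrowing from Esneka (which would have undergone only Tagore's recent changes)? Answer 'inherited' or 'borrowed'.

If inherited, *sortetop would pass through all of Tagore's changes:
Tagore: start from *sortetop.
  rule 1 (vowel merger): sortetop → surtetup
  rule 2: no change — surtetup
  rule 3 (vowel merger): surtetup → surtitup
  rule 4 (intervocalic voicing): surtitup → surtidup
  rule 5 (palatalisation): surtidup → sursidup
  rule 6: no change — sursidup
  ⇒ Tagore sursidup
If borrowed from Esneka 'sortedop' after the early changes, it would undergo only the recent ones:
  rule 4 (intervocalic voicing): no change (sortedop)
  rule 5 (palatalisation): sortedop → sorsedop
  rule 6 (h-loss): no change (sorsedop)
  ⇒ as a loan: sorsedop
Tagore 'sorsedop' matches the loan outcome 'sorsedop', not the inherited 'sursidup' — it skipped the early Tagore changes, so it was borrowed from Esneka.

borrowed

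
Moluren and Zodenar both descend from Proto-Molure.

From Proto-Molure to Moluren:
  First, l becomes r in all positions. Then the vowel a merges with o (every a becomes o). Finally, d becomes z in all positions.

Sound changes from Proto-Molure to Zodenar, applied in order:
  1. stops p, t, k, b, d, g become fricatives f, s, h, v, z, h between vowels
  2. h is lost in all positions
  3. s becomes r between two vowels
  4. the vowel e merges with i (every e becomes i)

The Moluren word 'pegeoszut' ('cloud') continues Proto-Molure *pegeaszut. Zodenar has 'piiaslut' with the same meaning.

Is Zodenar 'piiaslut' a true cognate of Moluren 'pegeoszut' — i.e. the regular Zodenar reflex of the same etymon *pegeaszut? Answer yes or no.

Derive the expected Zodenar reflex of *pegeaszut:
Zodenar: *pegeaszut > peheaszut > peeaszut > piiaszut  (by intervocalic lenition, h-loss, vowel merger)
The regular Zodenar reflex would be 'piiaszut', but the attested form is 'piiaslut'. The correspondence is irregular, so they are not cognates (the Zodenar form has a different source).

no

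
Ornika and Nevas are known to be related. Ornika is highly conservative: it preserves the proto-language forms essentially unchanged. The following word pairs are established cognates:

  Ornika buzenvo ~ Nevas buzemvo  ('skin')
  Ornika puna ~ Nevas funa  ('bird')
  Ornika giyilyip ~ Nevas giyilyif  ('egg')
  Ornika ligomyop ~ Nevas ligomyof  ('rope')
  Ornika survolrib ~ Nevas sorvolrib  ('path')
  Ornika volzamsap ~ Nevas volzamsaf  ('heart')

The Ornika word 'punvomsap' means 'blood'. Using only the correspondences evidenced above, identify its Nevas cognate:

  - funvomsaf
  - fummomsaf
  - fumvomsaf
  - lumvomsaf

fumvomsaf

puna ~ funa — Ornika p corresponds to Nevas f word-initially before a back vowel.
buzenvo ~ buzemvo — Ornika n corresponds to Nevas m after a vowel, before a labial obstruent.
giyilyip ~ giyilyif, ligomyop ~ ligomyof — Ornika p corresponds to Nevas f word-finally.
Applying these to Ornika 'punvomsap':
  punvomsap → funvomsap   (p→f word-initially before a back vowel)
  funvomsap → fumvomsap   (n→m after a vowel, before a labial obstruent)
  fumvomsap → fumvomsaf   (p→f word-finally)
So the Nevas cognate is 'fumvomsaf'.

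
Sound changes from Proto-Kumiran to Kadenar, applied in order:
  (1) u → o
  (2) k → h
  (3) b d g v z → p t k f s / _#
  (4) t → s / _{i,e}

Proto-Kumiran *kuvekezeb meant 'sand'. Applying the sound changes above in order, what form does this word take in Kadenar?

Kadenar: start from *kuvekezeb.
  rule 1 (vowel merger): kuvekezeb → kovekezeb
  rule 2 (unconditioned shift): kovekezeb → hovehezeb
  rule 3 (final devoicing): hovehezeb → hovehezep
  rule 4: no change — hovehezep
  ⇒ Kadenar hovehezep

hovehezep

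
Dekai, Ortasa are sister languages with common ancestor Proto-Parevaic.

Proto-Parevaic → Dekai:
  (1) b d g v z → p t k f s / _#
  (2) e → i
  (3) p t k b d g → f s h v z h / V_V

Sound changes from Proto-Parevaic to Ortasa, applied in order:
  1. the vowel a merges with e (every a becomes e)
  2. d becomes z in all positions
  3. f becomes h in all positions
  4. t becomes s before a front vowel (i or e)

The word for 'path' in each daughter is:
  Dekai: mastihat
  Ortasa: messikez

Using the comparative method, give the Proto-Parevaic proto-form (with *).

Position 8: Dekai has t, Ortasa has z. Taking the neighbouring segments as reconstructed: Dekai t could go back to *t or *d; Ortasa z could go back to *d or *z — the one source consistent with every daughter is *d.
Position 7: Dekai has a, Ortasa has e. Dekai preserves a here (none of its changes turn any other segment into a), so the proto-segment is *a.
Position 6: Dekai has h, Ortasa has k. Ortasa preserves k here (none of its changes turn any other segment into k), so the proto-segment is *k.
This points to *mastikad. Verify forward in each daughter:
Dekai: *mastikad
  mastikad → mastikat   [final devoicing]
  mastikat (rule 2 does not apply)
  mastikat → mastihat   [intervocalic lenition]
  giving Dekai mastihat.
Ortasa: start from *mastikad.
  rule 1 (vowel merger): mastikad → mestiked
  rule 2 (unconditioned shift): mestiked → mestikez
  rule 3: no change — mestikez
  rule 4 (palatalisation): mestikez → messikez
  ⇒ Ortasa messikez
No other proto-form is consistent with every reflex, so the reconstruction is *mastikad.

*mastikad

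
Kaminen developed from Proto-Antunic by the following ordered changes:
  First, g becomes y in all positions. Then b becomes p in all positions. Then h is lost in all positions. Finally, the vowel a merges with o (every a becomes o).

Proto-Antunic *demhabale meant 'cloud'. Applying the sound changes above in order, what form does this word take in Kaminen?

Kaminen: *demhabale > demhapale > demapale > demopole  (by unconditioned shift, h-loss, vowel merger)

demopole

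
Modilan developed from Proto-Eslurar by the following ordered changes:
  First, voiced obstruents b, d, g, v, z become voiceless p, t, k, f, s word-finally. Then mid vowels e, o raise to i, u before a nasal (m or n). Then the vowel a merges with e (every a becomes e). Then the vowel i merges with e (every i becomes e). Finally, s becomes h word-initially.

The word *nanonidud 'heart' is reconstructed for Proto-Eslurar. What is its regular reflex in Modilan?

Modilan: *nanonidud
  nanonidud → nanonidut   [final devoicing]
  nanonidut → nanunidut   [pre-nasal raising]
  nanunidut → nenunidut   [vowel merger]
  nenunidut → nenunedut   [vowel merger]
  nenunedut (rule 5 does not apply)
  giving Modilan nenunedut.

nenunedut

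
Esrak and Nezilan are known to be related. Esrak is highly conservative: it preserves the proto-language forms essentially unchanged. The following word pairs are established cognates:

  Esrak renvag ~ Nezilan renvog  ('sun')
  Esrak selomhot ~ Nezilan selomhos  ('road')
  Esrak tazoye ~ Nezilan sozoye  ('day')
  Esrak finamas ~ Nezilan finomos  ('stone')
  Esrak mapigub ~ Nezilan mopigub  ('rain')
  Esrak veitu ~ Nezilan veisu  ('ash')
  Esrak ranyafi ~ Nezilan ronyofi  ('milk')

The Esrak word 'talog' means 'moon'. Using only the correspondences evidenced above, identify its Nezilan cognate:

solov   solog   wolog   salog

solog

tazoye ~ sozoye — Esrak t corresponds to Nezilan s word-initially before a back vowel.
renvag ~ renvog, tazoye ~ sozoye — Esrak a corresponds to Nezilan o after a consonant, before a consonant other than r, m, n, p, b, f, v.
Applying these to Esrak 'talog':
  talog → salog   (t→s word-initially before a back vowel)
  salog → solog   (a→o after a consonant, before a consonant other than r, m, n, p, b, f, v)
So the Nezilan cognate is 'solog'.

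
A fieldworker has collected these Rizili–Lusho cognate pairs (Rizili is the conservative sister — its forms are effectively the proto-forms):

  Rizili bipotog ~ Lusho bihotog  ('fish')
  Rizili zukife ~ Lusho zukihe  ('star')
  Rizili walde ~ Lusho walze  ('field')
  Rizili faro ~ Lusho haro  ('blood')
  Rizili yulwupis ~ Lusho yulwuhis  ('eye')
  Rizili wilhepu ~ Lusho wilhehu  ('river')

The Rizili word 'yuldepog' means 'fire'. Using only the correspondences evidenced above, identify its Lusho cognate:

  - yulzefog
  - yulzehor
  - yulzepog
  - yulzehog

yulzehog

walde ~ walze — Rizili d corresponds to Lusho z after a consonant, before a front vowel.
bipotog ~ bihotog — Rizili p corresponds to Lusho h between vowels (before a back vowel).
Applying these to Rizili 'yuldepog':
  yuldepog → yulzepog   (d→z after a consonant, before a front vowel)
  yulzepog → yulzehog   (p→h between vowels (before a back vowel))
So the Lusho cognate is 'yulzehog'.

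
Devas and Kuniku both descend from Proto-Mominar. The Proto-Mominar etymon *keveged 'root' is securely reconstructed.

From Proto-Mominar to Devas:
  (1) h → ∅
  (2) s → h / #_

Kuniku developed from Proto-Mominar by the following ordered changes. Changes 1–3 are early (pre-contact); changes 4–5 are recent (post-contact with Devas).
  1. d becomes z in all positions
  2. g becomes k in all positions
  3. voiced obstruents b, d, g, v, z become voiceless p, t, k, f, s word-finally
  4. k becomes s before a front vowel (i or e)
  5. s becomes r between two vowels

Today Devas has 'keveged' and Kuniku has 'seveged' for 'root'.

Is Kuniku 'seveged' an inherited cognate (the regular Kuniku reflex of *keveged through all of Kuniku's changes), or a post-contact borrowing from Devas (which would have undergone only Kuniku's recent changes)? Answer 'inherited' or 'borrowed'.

If inherited, *keveged would pass through all of Kuniku's changes:
Kuniku: *keveged > kevegez > kevekez > kevekes > seveses > severes  (by unconditioned shift, unconditioned shift, final devoicing, palatalisation, rhotacism)
If borrowed from Devas 'keveged' after the early changes, it would undergo only the recent ones:
  rule 4 (palatalisation): keveged → seveged
  rule 5 (rhotacism): no change (seveged)
  ⇒ as a loan: seveged
Kuniku 'seveged' matches the loan outcome 'seveged', not the inherited 'severes' — it skipped the early Kuniku changes, so it was borrowed from Devas.

borrowed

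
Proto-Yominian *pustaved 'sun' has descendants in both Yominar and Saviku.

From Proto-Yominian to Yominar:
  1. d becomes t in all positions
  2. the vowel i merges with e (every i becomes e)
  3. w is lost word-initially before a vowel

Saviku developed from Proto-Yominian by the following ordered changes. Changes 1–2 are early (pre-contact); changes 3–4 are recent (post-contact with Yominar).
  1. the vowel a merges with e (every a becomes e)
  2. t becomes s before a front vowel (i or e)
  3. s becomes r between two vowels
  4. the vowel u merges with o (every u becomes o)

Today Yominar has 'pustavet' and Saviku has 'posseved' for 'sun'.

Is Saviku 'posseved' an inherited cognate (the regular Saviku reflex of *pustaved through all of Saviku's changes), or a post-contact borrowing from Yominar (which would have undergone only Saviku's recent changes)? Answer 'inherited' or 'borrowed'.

If inherited, *pustaved would pass through all of Saviku's changes:
Saviku: *pustaved
  pustaved → pusteved   [vowel merger]
  pusteved → pusseved   [palatalisation]
  pusseved (rule 3 does not apply)
  pusseved → posseved   [vowel merger]
  giving Saviku posseved.
If borrowed from Yominar 'pustavet' after the early changes, it would undergo only the recent ones:
  rule 3 (rhotacism): no change (pustavet)
  rule 4 (vowel merger): pustavet → postavet
  ⇒ as a loan: postavet
Saviku 'posseved' matches the inherited outcome exactly, so it is an inherited cognate, not a loan.

inherited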